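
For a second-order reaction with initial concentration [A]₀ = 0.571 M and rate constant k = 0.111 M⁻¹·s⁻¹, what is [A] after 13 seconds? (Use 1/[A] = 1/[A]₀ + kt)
0.3131 M

1/[A] = 1/[A]₀ + k·t = 1/0.571 + (0.111)·(13) = 1.7513 + 1.4430 = 3.1943
[A] = 1/3.1943 = 0.3131 M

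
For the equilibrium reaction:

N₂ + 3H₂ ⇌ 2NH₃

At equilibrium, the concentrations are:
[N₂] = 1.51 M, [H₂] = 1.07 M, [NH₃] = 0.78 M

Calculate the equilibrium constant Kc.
K_c = 0.3289

Kc = ([NH₃]^2) / ([N₂] × [H₂]^3)
   = ((0.78)^2) / ((1.51)·(1.07)^3)
   = 0.6084 / 1.8498 = 0.3289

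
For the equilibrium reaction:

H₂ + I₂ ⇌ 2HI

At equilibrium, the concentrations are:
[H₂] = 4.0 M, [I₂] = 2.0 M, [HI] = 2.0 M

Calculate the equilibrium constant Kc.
K_c = 0.5000

Kc = ([HI]^2) / ([H₂] × [I₂])
   = ((2.0)^2) / ((4.0)·(2.0))
   = 4 / 8 = 0.5000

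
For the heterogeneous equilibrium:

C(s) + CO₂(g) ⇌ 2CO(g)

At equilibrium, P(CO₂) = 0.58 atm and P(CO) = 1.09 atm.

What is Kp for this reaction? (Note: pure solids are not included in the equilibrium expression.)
K_p = 2.048

Solid C is excluded.
Kp = P(CO)²/P(CO₂) = (1.09)²/0.58 = 1.188/0.58 = 2.048.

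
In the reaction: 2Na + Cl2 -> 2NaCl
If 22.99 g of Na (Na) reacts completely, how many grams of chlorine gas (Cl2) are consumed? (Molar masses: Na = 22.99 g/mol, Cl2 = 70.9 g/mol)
Moles of Na = 22.99 g ÷ 22.99 g/mol = 1 mol
Mole ratio: 1 mol Cl2 / 2 mol Na
Moles of Cl2 = 1 × (1/2) = 0.5 mol
Mass of Cl2 = 0.5 mol × 70.9 g/mol = 35.45 g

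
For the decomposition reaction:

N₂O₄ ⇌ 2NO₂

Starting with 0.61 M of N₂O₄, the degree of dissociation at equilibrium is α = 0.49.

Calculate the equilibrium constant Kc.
K_c = 1.1487

x = α·[A]₀ = 0.49 × 0.61 = 0.2989 M dissociated.
At eq: [N₂O₄] = 0.61 − 0.2989 = 0.3111 M; [NO₂] = 2x = 0.5978 M.
Kc = [NO₂]²/[N₂O₄] = (0.5978)²/0.3111 = 1.149.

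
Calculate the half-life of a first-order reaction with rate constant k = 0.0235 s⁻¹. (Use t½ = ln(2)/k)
29.50 s

t½ = ln(2)/k = 0.6931/0.0235 = 29.50 s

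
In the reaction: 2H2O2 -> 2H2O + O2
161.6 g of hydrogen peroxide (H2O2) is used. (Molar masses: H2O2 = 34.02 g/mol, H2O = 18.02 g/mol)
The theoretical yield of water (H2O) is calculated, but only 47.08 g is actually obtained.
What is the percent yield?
Moles of H2O2 = 161.6 g ÷ 34.02 g/mol = 4.75015 mol
Mole ratio: 2 mol H2O / 2 mol H2O2
Moles of H2O = 4.75015 × (2/2) = 4.75015 mol
Theoretical yield = 4.75015 mol × 18.02 g/mol = 85.598 g
Actual yield = 47.08 g
Percent yield = (47.08 / 85.598) × 100% = 55.0%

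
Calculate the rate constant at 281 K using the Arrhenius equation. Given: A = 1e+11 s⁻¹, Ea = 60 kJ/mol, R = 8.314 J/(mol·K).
7.02e-01 s⁻¹

k = A·exp(-Ea/(R·T)) = 1e+11·exp(-60000/(8.314·281)) = 1e+11·exp(-25.6824) = 1e+11·7.0193e-12 = 7.02e-01 s⁻¹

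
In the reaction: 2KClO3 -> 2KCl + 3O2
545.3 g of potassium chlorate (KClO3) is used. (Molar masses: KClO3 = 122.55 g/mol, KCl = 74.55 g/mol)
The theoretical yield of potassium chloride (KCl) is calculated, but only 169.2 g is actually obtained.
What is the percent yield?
Moles of KClO3 = 545.3 g ÷ 122.55 g/mol = 4.44961 mol
Mole ratio: 2 mol KCl / 2 mol KClO3
Moles of KCl = 4.44961 × (2/2) = 4.44961 mol
Theoretical yield = 4.44961 mol × 74.55 g/mol = 331.72 g
Actual yield = 169.2 g
Percent yield = (169.2 / 331.72) × 100% = 51.0%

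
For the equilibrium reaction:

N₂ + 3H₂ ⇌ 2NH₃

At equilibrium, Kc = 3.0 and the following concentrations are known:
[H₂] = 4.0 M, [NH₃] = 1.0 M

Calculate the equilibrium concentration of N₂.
[N₂] = 0.0052 M

Kc = ([NH₃]^2) / ([N₂] × [H₂]^3) = 3.0
[N₂]^1 = (product terms)/(Kc · other reactant terms) = 1 / (3.0 · 64) = 0.0052083
[N₂] = 0.0052 M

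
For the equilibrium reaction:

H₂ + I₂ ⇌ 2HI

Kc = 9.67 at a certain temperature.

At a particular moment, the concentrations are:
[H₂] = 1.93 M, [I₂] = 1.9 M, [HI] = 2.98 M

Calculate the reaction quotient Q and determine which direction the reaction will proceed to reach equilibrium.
Q = 2.422, Q < K, reaction proceeds forward (toward products)

Q = ([HI]^2) / ([H₂] × [I₂])
  = ((2.98)^2) / ((1.93)·(1.9)) = 8.8804/3.667 = 2.422
Since Q = 2.422 < Kc = 9.67, the reaction proceeds forward (toward products) to reach equilibrium.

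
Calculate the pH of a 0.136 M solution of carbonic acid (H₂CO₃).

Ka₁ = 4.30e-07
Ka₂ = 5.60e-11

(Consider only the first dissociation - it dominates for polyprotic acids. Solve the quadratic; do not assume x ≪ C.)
pH = 3.62

x² + Ka₁·x − Ka₁·C = 0 with Ka₁ = 4.30e-07, C = 0.136.
x = (−Ka₁ + √(Ka₁² + 4·Ka₁·C))/2 = 2.4161e-04 M, so pH = 3.62.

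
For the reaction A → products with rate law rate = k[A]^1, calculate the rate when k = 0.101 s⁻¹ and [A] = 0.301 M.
0.0304 M/s

rate = k·[A]^1 = 0.101·(0.301)^1 = 0.101·0.301 = 0.0304 M/s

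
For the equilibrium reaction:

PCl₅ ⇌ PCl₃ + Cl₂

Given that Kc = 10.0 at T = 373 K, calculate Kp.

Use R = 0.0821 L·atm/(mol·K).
K_p = 306.2330

Δn = (moles gaseous products) − (moles gaseous reactants) = 1
T = 373 K; RT = 0.0821 × 373 = 30.6233
Kp = Kc·(RT)^Δn = 10.0 × (30.6233)^1 = 10.0 × 30.6233 = 306.2330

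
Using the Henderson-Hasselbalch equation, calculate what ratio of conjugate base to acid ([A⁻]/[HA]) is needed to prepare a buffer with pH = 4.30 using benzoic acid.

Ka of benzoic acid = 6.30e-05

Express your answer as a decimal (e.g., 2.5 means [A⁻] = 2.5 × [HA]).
[A⁻]/[HA] = 1.257

pKa = −log(6.30e-05) = 4.2007. pH = pKa + log([A⁻]/[HA]). 4.30 = 4.2007 + log(ratio). log(ratio) = 4.30 − 4.2007 = 0.0993. ratio = 10^(0.0993) = 1.257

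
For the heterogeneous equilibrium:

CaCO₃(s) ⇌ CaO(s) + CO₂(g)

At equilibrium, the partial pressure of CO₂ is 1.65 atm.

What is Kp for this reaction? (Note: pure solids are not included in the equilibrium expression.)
K_p = 1.65

Solids (CaCO₃, CaO) have activity 1 and are excluded.
Kp = P(CO₂) = 1.65.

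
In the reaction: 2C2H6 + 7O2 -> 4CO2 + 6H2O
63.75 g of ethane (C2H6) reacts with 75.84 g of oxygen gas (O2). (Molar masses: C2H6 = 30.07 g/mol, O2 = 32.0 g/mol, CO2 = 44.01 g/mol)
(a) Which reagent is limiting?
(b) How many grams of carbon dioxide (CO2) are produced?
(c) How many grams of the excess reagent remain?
(a) O2, (b) 59.6 g, (c) 43.39 g

Moles of C2H6 = 63.75 g ÷ 30.07 g/mol = 2.12005 mol
Moles of O2 = 75.84 g ÷ 32.0 g/mol = 2.37 mol
Moles ÷ coefficient: C2H6: 2.12005/2 = 1.06, O2: 2.37/7 = 0.3386
(a) O2 has the smaller value, so O2 is the limiting reagent.
(b) Moles of CO2 = 2.37 mol O2 × (4/7) = 1.35429 mol; mass = 1.35429 mol × 44.01 g/mol = 59.6 g
(c) C2H6 consumed = 2.37 × (2/7) = 0.677143 mol; remaining = 2.12005 − 0.677143 = 1.44291 mol; mass = 1.44291 mol × 30.07 g/mol = 43.39 g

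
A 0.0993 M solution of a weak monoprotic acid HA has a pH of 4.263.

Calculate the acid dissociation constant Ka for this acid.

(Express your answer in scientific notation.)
K_a = 3.00e-08

[H⁺] = 10^(−pH) = 10^(−4.263) = 5.458e-05 M. For HA ⇌ H⁺ + A⁻, Ka = x²/(C − x) = (5.458e-05)²/(0.0993 − 5.458e-05) = 3.00e-08.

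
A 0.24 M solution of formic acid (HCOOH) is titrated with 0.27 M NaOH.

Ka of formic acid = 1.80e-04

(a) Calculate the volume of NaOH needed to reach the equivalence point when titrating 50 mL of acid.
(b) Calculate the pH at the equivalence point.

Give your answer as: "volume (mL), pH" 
V = 44.4 mL, pH = 8.42

(a) At equivalence: moles acid = moles base.
moles acid = 0.24 × 0.05 = 0.012 mol; V_NaOH = 0.012/0.27 = 0.04444 L = 44.4 mL.
(b) At equivalence, all acid → conjugate base A⁻ at [A⁻] = 0.012/0.09444 = 0.1271 M.
Kb = Kw/Ka = 1.0e-14/1.80e-04 = 5.556e-11; [OH⁻] = √(Kb·[A⁻]) = 2.657e-06; pOH = 5.58; pH = 14 − pOH = 8.42.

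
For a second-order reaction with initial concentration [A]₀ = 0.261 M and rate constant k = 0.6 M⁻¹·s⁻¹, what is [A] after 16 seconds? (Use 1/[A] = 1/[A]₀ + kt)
0.0745 M

1/[A] = 1/[A]₀ + k·t = 1/0.261 + (0.6)·(16) = 3.8314 + 9.6000 = 13.4314
[A] = 1/13.4314 = 0.0745 M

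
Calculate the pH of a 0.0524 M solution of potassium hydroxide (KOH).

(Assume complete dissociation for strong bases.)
pH = 12.72

[OH⁻] = 0.0524 M for strong base. pOH = -log[OH⁻] = 1.28, pH = 14 - pOH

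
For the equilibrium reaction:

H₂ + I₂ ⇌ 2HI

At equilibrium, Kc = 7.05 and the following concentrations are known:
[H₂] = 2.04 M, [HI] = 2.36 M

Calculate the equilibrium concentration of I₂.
[I₂] = 0.3873 M

Kc = ([HI]^2) / ([H₂] × [I₂]) = 7.05
[I₂]^1 = (product terms)/(Kc · other reactant terms) = 5.5696 / (7.05 · 2.04) = 0.38726
[I₂] = 0.3873 M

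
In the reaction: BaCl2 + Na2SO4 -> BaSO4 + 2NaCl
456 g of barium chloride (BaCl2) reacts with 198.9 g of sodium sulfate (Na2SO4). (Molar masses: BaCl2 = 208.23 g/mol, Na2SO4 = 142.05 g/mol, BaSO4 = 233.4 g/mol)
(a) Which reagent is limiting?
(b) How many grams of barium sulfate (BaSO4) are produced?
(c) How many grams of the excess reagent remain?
(a) Na2SO4, (b) 326.8 g, (c) 164.4 g

Moles of BaCl2 = 456 g ÷ 208.23 g/mol = 2.18989 mol
Moles of Na2SO4 = 198.9 g ÷ 142.05 g/mol = 1.40021 mol
Moles ÷ coefficient: BaCl2: 2.18989/1 = 2.19, Na2SO4: 1.40021/1 = 1.4
(a) Na2SO4 has the smaller value, so Na2SO4 is the limiting reagent.
(b) Moles of BaSO4 = 1.40021 mol Na2SO4 × (1/1) = 1.40021 mol; mass = 1.40021 mol × 233.4 g/mol = 326.8 g
(c) BaCl2 consumed = 1.40021 × (1/1) = 1.40021 mol; remaining = 2.18989 − 1.40021 = 0.789675 mol; mass = 0.789675 mol × 208.23 g/mol = 164.4 g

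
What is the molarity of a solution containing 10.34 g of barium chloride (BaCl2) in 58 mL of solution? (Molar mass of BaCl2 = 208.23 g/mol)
Moles of BaCl2 = 10.34 g ÷ 208.23 g/mol = 0.0496566 mol
Volume = 58 mL = 0.058 L
Molarity = 0.0496566 mol ÷ 0.058 L = 0.8561 M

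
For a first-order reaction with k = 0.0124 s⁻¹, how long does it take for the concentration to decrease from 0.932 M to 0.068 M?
211.11 s

From ln[A] = ln[A]₀ - k·t: t = ln([A]₀/[A])/k = ln(0.932/0.068)/0.0124 = ln(13.7059)/0.0124 = 2.6178/0.0124 = 211.11 s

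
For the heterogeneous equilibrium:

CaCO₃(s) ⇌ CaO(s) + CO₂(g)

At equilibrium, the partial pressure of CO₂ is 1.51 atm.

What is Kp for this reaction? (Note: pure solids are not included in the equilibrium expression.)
K_p = 1.51

Solids (CaCO₃, CaO) have activity 1 and are excluded.
Kp = P(CO₂) = 1.51.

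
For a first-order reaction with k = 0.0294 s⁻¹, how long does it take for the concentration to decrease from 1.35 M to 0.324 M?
48.54 s

From ln[A] = ln[A]₀ - k·t: t = ln([A]₀/[A])/k = ln(1.35/0.324)/0.0294 = ln(4.1667)/0.0294 = 1.4271/0.0294 = 48.54 s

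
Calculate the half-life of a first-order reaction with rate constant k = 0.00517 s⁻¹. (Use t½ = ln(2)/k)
134.07 s

t½ = ln(2)/k = 0.6931/0.00517 = 134.07 s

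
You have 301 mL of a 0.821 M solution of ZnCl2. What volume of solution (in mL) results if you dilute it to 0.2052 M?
Using M₁V₁ = M₂V₂:
0.821 × 301 = 0.2052 × V₂
V₂ = (0.821 × 301) / 0.2052 = 1204 mL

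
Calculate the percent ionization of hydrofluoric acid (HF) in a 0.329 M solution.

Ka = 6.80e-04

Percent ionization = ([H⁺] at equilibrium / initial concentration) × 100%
Percent ionization = 4.44%

Let x = [H⁺]. Ka = x²/(C - x) ⇒ x² + (6.80e-04)x - (6.80e-04)(0.329) = 0. x = 1.4621e-02. Percent = (1.4621e-02/0.329) × 100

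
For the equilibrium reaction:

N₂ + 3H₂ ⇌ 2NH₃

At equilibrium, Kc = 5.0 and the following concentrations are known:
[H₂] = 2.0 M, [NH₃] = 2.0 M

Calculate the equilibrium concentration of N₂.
[N₂] = 0.1000 M

Kc = ([NH₃]^2) / ([N₂] × [H₂]^3) = 5.0
[N₂]^1 = (product terms)/(Kc · other reactant terms) = 4 / (5.0 · 8) = 0.1
[N₂] = 0.1000 M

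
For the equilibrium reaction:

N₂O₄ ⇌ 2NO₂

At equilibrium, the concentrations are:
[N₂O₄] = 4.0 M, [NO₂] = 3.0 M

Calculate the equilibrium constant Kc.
K_c = 2.2500

Kc = ([NO₂]^2) / ([N₂O₄])
   = ((3.0)^2) / ((4.0))
   = 9 / 4 = 2.2500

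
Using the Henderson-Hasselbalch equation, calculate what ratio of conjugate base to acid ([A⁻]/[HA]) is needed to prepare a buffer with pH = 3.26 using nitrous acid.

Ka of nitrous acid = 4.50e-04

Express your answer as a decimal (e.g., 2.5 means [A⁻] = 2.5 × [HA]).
[A⁻]/[HA] = 0.819

pKa = −log(4.50e-04) = 3.3468. pH = pKa + log([A⁻]/[HA]). 3.26 = 3.3468 + log(ratio). log(ratio) = 3.26 − 3.3468 = -0.0868. ratio = 10^(-0.0868) = 0.819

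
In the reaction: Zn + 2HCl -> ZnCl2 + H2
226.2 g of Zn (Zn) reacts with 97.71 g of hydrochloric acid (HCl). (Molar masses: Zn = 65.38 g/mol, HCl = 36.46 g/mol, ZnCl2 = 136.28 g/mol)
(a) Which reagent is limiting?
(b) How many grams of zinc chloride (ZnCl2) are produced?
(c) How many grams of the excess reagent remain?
(a) HCl, (b) 182.6 g, (c) 138.6 g

Moles of Zn = 226.2 g ÷ 65.38 g/mol = 3.45977 mol
Moles of HCl = 97.71 g ÷ 36.46 g/mol = 2.67992 mol
Moles ÷ coefficient: Zn: 3.45977/1 = 3.46, HCl: 2.67992/2 = 1.34
(a) HCl has the smaller value, so HCl is the limiting reagent.
(b) Moles of ZnCl2 = 2.67992 mol HCl × (1/2) = 1.33996 mol; mass = 1.33996 mol × 136.28 g/mol = 182.6 g
(c) Zn consumed = 2.67992 × (1/2) = 1.33996 mol; remaining = 3.45977 − 1.33996 = 2.11981 mol; mass = 2.11981 mol × 65.38 g/mol = 138.6 g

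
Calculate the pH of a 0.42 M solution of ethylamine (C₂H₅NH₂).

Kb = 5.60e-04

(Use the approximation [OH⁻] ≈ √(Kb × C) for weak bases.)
pH = 12.19

[OH⁻] = √(Kb × C) = √(5.60e-04 × 0.42) = 1.5336e-02. pOH = 1.81, pH = 14 - pOH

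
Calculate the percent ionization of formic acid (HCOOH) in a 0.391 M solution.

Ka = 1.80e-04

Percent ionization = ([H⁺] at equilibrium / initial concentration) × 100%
Percent ionization = 2.12%

Let x = [H⁺]. Ka = x²/(C - x) ⇒ x² + (1.80e-04)x - (1.80e-04)(0.391) = 0. x = 8.2998e-03. Percent = (8.2998e-03/0.391) × 100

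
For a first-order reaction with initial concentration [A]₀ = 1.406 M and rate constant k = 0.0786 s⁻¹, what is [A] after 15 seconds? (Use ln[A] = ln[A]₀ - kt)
0.4325 M

ln[A] = ln[A]₀ - k·t = ln(1.406) - (0.0786)·(15) = 0.3407 - 1.1790 = -0.8383
[A] = e^(-0.8383) = 0.4325 M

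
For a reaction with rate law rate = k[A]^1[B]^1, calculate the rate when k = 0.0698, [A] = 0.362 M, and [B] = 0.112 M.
0.00283 M/s

rate = k·[A]^1·[B]^1 = 0.0698·(0.362)^1·(0.112)^1 = 0.0698·0.362·0.112 = 0.00283 M/s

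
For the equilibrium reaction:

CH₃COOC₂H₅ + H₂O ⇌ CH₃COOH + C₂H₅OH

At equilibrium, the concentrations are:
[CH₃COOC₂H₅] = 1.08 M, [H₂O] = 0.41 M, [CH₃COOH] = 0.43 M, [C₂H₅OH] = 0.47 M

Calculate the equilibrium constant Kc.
K_c = 0.4564

Kc = ([CH₃COOH] × [C₂H₅OH]) / ([CH₃COOC₂H₅] × [H₂O])
   = ((0.43)·(0.47)) / ((1.08)·(0.41))
   = 0.2021 / 0.4428 = 0.4564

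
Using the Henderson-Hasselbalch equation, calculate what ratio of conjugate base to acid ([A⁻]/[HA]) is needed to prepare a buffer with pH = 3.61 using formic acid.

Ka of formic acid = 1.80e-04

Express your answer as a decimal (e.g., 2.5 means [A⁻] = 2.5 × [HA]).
[A⁻]/[HA] = 0.733

pKa = −log(1.80e-04) = 3.7447. pH = pKa + log([A⁻]/[HA]). 3.61 = 3.7447 + log(ratio). log(ratio) = 3.61 − 3.7447 = -0.1347. ratio = 10^(-0.1347) = 0.733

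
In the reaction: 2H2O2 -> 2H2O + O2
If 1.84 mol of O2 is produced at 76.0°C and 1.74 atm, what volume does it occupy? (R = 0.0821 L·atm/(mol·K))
T = 76.0°C + 273.15 = 349.15 K
V = nRT/P = (1.84 × 0.0821 × 349.15) / 1.74
V = 30.31 L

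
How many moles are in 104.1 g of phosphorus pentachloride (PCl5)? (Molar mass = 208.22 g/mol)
Moles = 104.1 g ÷ 208.22 g/mol = 0.5 mol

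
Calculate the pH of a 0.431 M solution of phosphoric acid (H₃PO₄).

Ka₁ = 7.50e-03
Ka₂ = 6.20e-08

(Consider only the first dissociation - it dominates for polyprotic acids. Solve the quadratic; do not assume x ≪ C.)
pH = 1.27

x² + Ka₁·x − Ka₁·C = 0 with Ka₁ = 7.50e-03, C = 0.431.
x = (−Ka₁ + √(Ka₁² + 4·Ka₁·C))/2 = 5.3229e-02 M, so pH = 1.27.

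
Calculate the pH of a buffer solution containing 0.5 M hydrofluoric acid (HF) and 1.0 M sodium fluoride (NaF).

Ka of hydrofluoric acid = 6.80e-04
pH = 3.47

pKa = -log(6.80e-04) = 3.17. pH = pKa + log([A⁻]/[HA]) = 3.17 + log(1.0/0.5)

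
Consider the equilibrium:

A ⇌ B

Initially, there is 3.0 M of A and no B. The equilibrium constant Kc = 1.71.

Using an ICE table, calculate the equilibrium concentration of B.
[B] = 1.893 M

ICE: [A] = 3.0 − x, [B] = x.
Kc = x/(3.0 − x) = 1.71 ⇒ x = 1.71·3.0/(1 + 1.71) = 5.13/2.71 = 1.893.
[B] = x = 1.893 M.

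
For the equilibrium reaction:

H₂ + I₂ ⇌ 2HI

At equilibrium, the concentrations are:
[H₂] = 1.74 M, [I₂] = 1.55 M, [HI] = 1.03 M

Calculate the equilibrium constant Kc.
K_c = 0.3934

Kc = ([HI]^2) / ([H₂] × [I₂])
   = ((1.03)^2) / ((1.74)·(1.55))
   = 1.0609 / 2.697 = 0.3934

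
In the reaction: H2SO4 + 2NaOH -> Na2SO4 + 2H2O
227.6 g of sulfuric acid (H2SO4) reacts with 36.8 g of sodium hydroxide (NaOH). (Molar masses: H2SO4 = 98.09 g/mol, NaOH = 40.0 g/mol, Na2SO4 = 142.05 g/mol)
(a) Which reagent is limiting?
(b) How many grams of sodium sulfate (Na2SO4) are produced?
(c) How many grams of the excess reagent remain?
(a) NaOH, (b) 65.34 g, (c) 182.5 g

Moles of H2SO4 = 227.6 g ÷ 98.09 g/mol = 2.32032 mol
Moles of NaOH = 36.8 g ÷ 40.0 g/mol = 0.92 mol
Moles ÷ coefficient: H2SO4: 2.32032/1 = 2.32, NaOH: 0.92/2 = 0.46
(a) NaOH has the smaller value, so NaOH is the limiting reagent.
(b) Moles of Na2SO4 = 0.92 mol NaOH × (1/2) = 0.46 mol; mass = 0.46 mol × 142.05 g/mol = 65.34 g
(c) H2SO4 consumed = 0.92 × (1/2) = 0.46 mol; remaining = 2.32032 − 0.46 = 1.86032 mol; mass = 1.86032 mol × 98.09 g/mol = 182.5 g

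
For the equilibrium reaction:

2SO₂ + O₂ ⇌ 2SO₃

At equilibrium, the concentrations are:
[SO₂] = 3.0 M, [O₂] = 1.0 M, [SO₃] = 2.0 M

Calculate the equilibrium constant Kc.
K_c = 0.4444

Kc = ([SO₃]^2) / ([SO₂]^2 × [O₂])
   = ((2.0)^2) / ((3.0)^2·(1.0))
   = 4 / 9 = 0.4444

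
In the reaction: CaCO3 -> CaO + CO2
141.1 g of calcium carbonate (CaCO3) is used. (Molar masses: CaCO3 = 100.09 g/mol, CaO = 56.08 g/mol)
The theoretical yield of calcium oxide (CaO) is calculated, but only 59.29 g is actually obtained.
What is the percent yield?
Moles of CaCO3 = 141.1 g ÷ 100.09 g/mol = 1.40973 mol
Mole ratio: 1 mol CaO / 1 mol CaCO3
Moles of CaO = 1.40973 × (1/1) = 1.40973 mol
Theoretical yield = 1.40973 mol × 56.08 g/mol = 79.058 g
Actual yield = 59.29 g
Percent yield = (59.29 / 79.058) × 100% = 75.0%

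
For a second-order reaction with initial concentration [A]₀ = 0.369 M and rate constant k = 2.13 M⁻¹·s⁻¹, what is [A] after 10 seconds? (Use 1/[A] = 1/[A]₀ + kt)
0.0416 M

1/[A] = 1/[A]₀ + k·t = 1/0.369 + (2.13)·(10) = 2.7100 + 21.3000 = 24.0100
[A] = 1/24.0100 = 0.0416 M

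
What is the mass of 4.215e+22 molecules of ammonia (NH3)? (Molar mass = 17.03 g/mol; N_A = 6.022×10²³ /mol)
Moles = 4.215e+22 ÷ 6.022×10²³ = 0.0699934 mol
Mass = 0.0699934 mol × 17.03 g/mol = 1.192 g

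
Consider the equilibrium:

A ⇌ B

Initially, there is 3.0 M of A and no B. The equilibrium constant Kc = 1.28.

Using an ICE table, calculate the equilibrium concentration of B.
[B] = 1.684 M

ICE: [A] = 3.0 − x, [B] = x.
Kc = x/(3.0 − x) = 1.28 ⇒ x = 1.28·3.0/(1 + 1.28) = 3.84/2.28 = 1.684.
[B] = x = 1.684 M.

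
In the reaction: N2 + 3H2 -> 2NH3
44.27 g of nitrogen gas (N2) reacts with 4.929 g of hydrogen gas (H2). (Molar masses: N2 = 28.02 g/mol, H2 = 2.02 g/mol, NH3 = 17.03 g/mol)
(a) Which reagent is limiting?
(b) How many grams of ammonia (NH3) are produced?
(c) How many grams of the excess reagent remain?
(a) H2, (b) 27.7 g, (c) 21.48 g

Moles of N2 = 44.27 g ÷ 28.02 g/mol = 1.57994 mol
Moles of H2 = 4.929 g ÷ 2.02 g/mol = 2.4401 mol
Moles ÷ coefficient: N2: 1.57994/1 = 1.58, H2: 2.4401/3 = 0.8134
(a) H2 has the smaller value, so H2 is the limiting reagent.
(b) Moles of NH3 = 2.4401 mol H2 × (2/3) = 1.62673 mol; mass = 1.62673 mol × 17.03 g/mol = 27.7 g
(c) N2 consumed = 2.4401 × (1/3) = 0.813366 mol; remaining = 1.57994 − 0.813366 = 0.766577 mol; mass = 0.766577 mol × 28.02 g/mol = 21.48 g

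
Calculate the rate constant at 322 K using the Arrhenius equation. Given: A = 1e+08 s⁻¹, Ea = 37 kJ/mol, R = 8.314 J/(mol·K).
9.95e+01 s⁻¹

k = A·exp(-Ea/(R·T)) = 1e+08·exp(-37000/(8.314·322)) = 1e+08·exp(-13.8209) = 1e+08·9.9464e-07 = 9.95e+01 s⁻¹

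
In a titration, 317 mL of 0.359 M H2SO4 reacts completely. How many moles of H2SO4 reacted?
Moles = Molarity × Volume (L)
Moles = 0.359 M × 0.317 L = 0.1138 mol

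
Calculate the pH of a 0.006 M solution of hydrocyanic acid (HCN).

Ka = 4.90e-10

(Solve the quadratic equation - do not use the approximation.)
pH = 5.77

x² + Ka×x - Ka×C = 0. Using quadratic formula: [H⁺] = 1.7144e-06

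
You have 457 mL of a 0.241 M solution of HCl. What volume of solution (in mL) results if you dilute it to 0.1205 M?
Using M₁V₁ = M₂V₂:
0.241 × 457 = 0.1205 × V₂
V₂ = (0.241 × 457) / 0.1205 = 914 mL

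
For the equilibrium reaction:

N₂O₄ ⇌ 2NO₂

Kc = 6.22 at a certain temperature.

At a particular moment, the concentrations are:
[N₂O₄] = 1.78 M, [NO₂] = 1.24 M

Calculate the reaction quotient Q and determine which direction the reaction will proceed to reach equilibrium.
Q = 0.864, Q < K, reaction proceeds forward (toward products)

Q = ([NO₂]^2) / ([N₂O₄])
  = ((1.24)^2) / ((1.78)) = 1.5376/1.78 = 0.8638
Since Q = 0.8638 < Kc = 6.22, the reaction proceeds forward (toward products) to reach equilibrium.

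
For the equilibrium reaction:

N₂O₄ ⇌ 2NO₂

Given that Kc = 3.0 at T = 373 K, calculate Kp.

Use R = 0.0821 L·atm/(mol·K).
K_p = 91.8699

Δn = (moles gaseous products) − (moles gaseous reactants) = 1
T = 373 K; RT = 0.0821 × 373 = 30.6233
Kp = Kc·(RT)^Δn = 3.0 × (30.6233)^1 = 3.0 × 30.6233 = 91.8699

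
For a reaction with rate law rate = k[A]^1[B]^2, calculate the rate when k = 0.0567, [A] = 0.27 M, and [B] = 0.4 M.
0.002449 M/s

rate = k·[A]^1·[B]^2 = 0.0567·(0.27)^1·(0.4)^2 = 0.0567·0.27·0.16 = 0.002449 M/s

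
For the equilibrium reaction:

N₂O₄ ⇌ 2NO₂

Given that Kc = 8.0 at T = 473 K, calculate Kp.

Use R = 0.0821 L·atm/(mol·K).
K_p = 310.6664

Δn = (moles gaseous products) − (moles gaseous reactants) = 1
T = 473 K; RT = 0.0821 × 473 = 38.8333
Kp = Kc·(RT)^Δn = 8.0 × (38.8333)^1 = 8.0 × 38.8333 = 310.6664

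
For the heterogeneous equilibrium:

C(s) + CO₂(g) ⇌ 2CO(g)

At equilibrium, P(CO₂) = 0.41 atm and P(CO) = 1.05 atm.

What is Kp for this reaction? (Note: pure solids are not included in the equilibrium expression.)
K_p = 2.689

Solid C is excluded.
Kp = P(CO)²/P(CO₂) = (1.05)²/0.41 = 1.103/0.41 = 2.689.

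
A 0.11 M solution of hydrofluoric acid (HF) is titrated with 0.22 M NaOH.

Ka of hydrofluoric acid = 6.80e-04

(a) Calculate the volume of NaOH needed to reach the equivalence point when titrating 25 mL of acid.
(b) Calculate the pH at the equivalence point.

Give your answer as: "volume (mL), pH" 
V = 12.5 mL, pH = 8.02

(a) At equivalence: moles acid = moles base.
moles acid = 0.11 × 0.025 = 0.00275 mol; V_NaOH = 0.00275/0.22 = 0.0125 L = 12.5 mL.
(b) At equivalence, all acid → conjugate base A⁻ at [A⁻] = 0.00275/0.0375 = 0.07333 M.
Kb = Kw/Ka = 1.0e-14/6.80e-04 = 1.471e-11; [OH⁻] = √(Kb·[A⁻]) = 1.038e-06; pOH = 5.98; pH = 14 − pOH = 8.02.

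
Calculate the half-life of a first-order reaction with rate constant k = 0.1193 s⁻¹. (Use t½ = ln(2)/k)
5.81 s

t½ = ln(2)/k = 0.6931/0.1193 = 5.81 s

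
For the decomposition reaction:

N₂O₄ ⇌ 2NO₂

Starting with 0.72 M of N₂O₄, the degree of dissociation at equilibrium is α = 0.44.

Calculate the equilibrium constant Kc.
K_c = 0.9957

x = α·[A]₀ = 0.44 × 0.72 = 0.3168 M dissociated.
At eq: [N₂O₄] = 0.72 − 0.3168 = 0.4032 M; [NO₂] = 2x = 0.6336 M.
Kc = [NO₂]²/[N₂O₄] = (0.6336)²/0.4032 = 0.9957.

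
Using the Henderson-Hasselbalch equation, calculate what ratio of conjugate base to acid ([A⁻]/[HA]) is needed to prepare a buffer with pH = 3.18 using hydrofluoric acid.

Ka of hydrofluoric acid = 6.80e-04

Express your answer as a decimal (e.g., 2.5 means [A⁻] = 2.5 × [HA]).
[A⁻]/[HA] = 1.029

pKa = −log(6.80e-04) = 3.1675. pH = pKa + log([A⁻]/[HA]). 3.18 = 3.1675 + log(ratio). log(ratio) = 3.18 − 3.1675 = 0.0125. ratio = 10^(0.0125) = 1.029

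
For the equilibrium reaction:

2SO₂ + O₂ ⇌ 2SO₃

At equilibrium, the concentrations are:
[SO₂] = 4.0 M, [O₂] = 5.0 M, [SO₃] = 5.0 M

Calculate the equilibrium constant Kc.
K_c = 0.3125

Kc = ([SO₃]^2) / ([SO₂]^2 × [O₂])
   = ((5.0)^2) / ((4.0)^2·(5.0))
   = 25 / 80 = 0.3125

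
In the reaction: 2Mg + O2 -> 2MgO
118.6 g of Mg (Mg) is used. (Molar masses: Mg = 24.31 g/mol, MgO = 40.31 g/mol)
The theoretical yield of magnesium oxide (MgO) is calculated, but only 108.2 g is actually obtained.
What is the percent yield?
Moles of Mg = 118.6 g ÷ 24.31 g/mol = 4.87865 mol
Mole ratio: 2 mol MgO / 2 mol Mg
Moles of MgO = 4.87865 × (2/2) = 4.87865 mol
Theoretical yield = 4.87865 mol × 40.31 g/mol = 196.66 g
Actual yield = 108.2 g
Percent yield = (108.2 / 196.66) × 100% = 55.0%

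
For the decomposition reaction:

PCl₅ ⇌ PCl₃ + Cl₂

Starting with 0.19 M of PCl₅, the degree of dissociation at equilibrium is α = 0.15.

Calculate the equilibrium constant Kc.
K_c = 0.0050

x = α·[A]₀ = 0.15 × 0.19 = 0.0285 M dissociated.
At eq: [PCl₅] = 0.19 − 0.0285 = 0.1615 M; [PCl₃] = [Cl₂] = x = 0.0285 M.
Kc = [PCl₃][Cl₂]/[PCl₅] = (0.0285)²/0.1615 = 0.005029.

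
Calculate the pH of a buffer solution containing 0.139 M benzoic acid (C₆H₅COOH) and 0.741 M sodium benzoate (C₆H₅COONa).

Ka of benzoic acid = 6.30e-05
pH = 4.93

pKa = -log(6.30e-05) = 4.20. pH = pKa + log([A⁻]/[HA]) = 4.20 + log(0.741/0.139)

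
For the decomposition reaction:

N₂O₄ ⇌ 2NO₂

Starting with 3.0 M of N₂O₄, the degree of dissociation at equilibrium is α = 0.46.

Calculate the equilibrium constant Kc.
K_c = 4.7022

x = α·[A]₀ = 0.46 × 3.0 = 1.38 M dissociated.
At eq: [N₂O₄] = 3.0 − 1.38 = 1.62 M; [NO₂] = 2x = 2.76 M.
Kc = [NO₂]²/[N₂O₄] = (2.76)²/1.62 = 4.702.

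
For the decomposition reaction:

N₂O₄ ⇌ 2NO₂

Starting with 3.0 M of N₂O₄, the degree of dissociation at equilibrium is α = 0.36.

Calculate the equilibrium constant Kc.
K_c = 2.4300

x = α·[A]₀ = 0.36 × 3.0 = 1.08 M dissociated.
At eq: [N₂O₄] = 3.0 − 1.08 = 1.92 M; [NO₂] = 2x = 2.16 M.
Kc = [NO₂]²/[N₂O₄] = (2.16)²/1.92 = 2.43.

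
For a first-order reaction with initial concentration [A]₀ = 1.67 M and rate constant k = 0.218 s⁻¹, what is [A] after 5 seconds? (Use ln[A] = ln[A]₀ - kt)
0.5615 M

ln[A] = ln[A]₀ - k·t = ln(1.67) - (0.218)·(5) = 0.5128 - 1.0900 = -0.5772
[A] = e^(-0.5772) = 0.5615 M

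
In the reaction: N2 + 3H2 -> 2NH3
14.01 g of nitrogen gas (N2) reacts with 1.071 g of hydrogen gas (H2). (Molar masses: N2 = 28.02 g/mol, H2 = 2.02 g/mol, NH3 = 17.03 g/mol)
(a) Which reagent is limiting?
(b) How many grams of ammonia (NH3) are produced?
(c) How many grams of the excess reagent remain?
(a) H2, (b) 6.02 g, (c) 9.058 g

Moles of N2 = 14.01 g ÷ 28.02 g/mol = 0.5 mol
Moles of H2 = 1.071 g ÷ 2.02 g/mol = 0.530198 mol
Moles ÷ coefficient: N2: 0.5/1 = 0.5, H2: 0.530198/3 = 0.1767
(a) H2 has the smaller value, so H2 is the limiting reagent.
(b) Moles of NH3 = 0.530198 mol H2 × (2/3) = 0.353465 mol; mass = 0.353465 mol × 17.03 g/mol = 6.02 g
(c) N2 consumed = 0.530198 × (1/3) = 0.176733 mol; remaining = 0.5 − 0.176733 = 0.323267 mol; mass = 0.323267 mol × 28.02 g/mol = 9.058 g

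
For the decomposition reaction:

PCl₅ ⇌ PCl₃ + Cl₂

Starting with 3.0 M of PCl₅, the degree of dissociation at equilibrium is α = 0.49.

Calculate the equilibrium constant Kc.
K_c = 1.4124

x = α·[A]₀ = 0.49 × 3.0 = 1.47 M dissociated.
At eq: [PCl₅] = 3.0 − 1.47 = 1.53 M; [PCl₃] = [Cl₂] = x = 1.47 M.
Kc = [PCl₃][Cl₂]/[PCl₅] = (1.47)²/1.53 = 1.412.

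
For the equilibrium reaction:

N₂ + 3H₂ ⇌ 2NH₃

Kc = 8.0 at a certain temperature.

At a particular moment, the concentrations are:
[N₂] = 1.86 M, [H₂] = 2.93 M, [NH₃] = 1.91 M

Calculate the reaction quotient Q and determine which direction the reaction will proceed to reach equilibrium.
Q = 0.078, Q < K, reaction proceeds forward (toward products)

Q = ([NH₃]^2) / ([N₂] × [H₂]^3)
  = ((1.91)^2) / ((1.86)·(2.93)^3) = 3.6481/46.786 = 0.07797
Since Q = 0.07797 < Kc = 8.0, the reaction proceeds forward (toward products) to reach equilibrium.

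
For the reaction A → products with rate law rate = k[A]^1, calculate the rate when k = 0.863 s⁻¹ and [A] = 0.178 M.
0.1536 M/s

rate = k·[A]^1 = 0.863·(0.178)^1 = 0.863·0.178 = 0.1536 M/s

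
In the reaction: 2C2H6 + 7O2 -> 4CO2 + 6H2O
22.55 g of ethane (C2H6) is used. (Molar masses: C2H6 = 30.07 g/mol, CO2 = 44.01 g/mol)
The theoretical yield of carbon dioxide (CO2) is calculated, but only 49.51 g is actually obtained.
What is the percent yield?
Moles of C2H6 = 22.55 g ÷ 30.07 g/mol = 0.749917 mol
Mole ratio: 4 mol CO2 / 2 mol C2H6
Moles of CO2 = 0.749917 × (4/2) = 1.49983 mol
Theoretical yield = 1.49983 mol × 44.01 g/mol = 66.008 g
Actual yield = 49.51 g
Percent yield = (49.51 / 66.008) × 100% = 75.0%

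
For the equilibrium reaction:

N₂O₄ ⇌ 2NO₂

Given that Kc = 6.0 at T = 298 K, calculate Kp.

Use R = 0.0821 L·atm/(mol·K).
K_p = 146.7948

Δn = (moles gaseous products) − (moles gaseous reactants) = 1
T = 298 K; RT = 0.0821 × 298 = 24.4658
Kp = Kc·(RT)^Δn = 6.0 × (24.4658)^1 = 6.0 × 24.4658 = 146.7948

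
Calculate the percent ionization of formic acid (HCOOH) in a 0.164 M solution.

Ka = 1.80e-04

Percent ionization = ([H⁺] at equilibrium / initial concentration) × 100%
Percent ionization = 3.26%

Let x = [H⁺]. Ka = x²/(C - x) ⇒ x² + (1.80e-04)x - (1.80e-04)(0.164) = 0. x = 5.3440e-03. Percent = (5.3440e-03/0.164) × 100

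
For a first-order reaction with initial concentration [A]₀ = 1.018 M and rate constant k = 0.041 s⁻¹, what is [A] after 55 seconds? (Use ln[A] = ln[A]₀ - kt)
0.1068 M

ln[A] = ln[A]₀ - k·t = ln(1.018) - (0.041)·(55) = 0.0178 - 2.2550 = -2.2372
[A] = e^(-2.2372) = 0.1068 M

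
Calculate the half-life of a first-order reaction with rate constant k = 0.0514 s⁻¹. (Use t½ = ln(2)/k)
13.49 s

t½ = ln(2)/k = 0.6931/0.0514 = 13.49 s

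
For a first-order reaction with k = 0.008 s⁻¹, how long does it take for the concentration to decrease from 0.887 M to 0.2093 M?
180.51 s

From ln[A] = ln[A]₀ - k·t: t = ln([A]₀/[A])/k = ln(0.887/0.2093)/0.008 = ln(4.2379)/0.008 = 1.4441/0.008 = 180.51 s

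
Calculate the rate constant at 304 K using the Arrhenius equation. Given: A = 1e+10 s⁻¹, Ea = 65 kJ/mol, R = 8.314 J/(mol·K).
6.78e-02 s⁻¹

k = A·exp(-Ea/(R·T)) = 1e+10·exp(-65000/(8.314·304)) = 1e+10·exp(-25.7176) = 1e+10·6.7765e-12 = 6.78e-02 s⁻¹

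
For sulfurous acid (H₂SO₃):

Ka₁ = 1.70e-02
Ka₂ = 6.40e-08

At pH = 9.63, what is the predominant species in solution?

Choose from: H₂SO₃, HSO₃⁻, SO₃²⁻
SO₃²⁻

pKa1 = 1.77, pKa2 = 7.19. Each pKa is the crossover between adjacent species; pH = 9.63 lies in the region where SO₃²⁻ predominates.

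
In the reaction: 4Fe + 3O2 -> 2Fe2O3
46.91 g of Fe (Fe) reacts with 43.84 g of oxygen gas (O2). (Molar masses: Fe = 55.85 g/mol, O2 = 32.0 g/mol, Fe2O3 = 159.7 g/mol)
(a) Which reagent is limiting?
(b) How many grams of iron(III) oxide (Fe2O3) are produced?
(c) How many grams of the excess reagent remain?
(a) Fe, (b) 67.07 g, (c) 23.68 g

Moles of Fe = 46.91 g ÷ 55.85 g/mol = 0.839928 mol
Moles of O2 = 43.84 g ÷ 32.0 g/mol = 1.37 mol
Moles ÷ coefficient: Fe: 0.839928/4 = 0.21, O2: 1.37/3 = 0.4567
(a) Fe has the smaller value, so Fe is the limiting reagent.
(b) Moles of Fe2O3 = 0.839928 mol Fe × (2/4) = 0.419964 mol; mass = 0.419964 mol × 159.7 g/mol = 67.07 g
(c) O2 consumed = 0.839928 × (3/4) = 0.629946 mol; remaining = 1.37 − 0.629946 = 0.740054 mol; mass = 0.740054 mol × 32.0 g/mol = 23.68 g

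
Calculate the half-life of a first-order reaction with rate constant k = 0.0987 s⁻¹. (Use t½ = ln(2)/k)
7.02 s

t½ = ln(2)/k = 0.6931/0.0987 = 7.02 s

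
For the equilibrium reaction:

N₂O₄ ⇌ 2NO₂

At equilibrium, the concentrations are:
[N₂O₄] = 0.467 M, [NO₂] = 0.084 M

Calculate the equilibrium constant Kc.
K_c = 0.0151

Kc = ([NO₂]^2) / ([N₂O₄])
   = ((0.084)^2) / ((0.467))
   = 0.007056 / 0.467 = 0.0151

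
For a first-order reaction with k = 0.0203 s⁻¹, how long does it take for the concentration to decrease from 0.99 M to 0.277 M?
62.74 s

From ln[A] = ln[A]₀ - k·t: t = ln([A]₀/[A])/k = ln(0.99/0.277)/0.0203 = ln(3.5740)/0.0203 = 1.2737/0.0203 = 62.74 s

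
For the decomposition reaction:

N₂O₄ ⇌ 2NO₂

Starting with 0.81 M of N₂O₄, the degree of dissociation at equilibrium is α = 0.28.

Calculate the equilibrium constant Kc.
K_c = 0.3528

x = α·[A]₀ = 0.28 × 0.81 = 0.2268 M dissociated.
At eq: [N₂O₄] = 0.81 − 0.2268 = 0.5832 M; [NO₂] = 2x = 0.4536 M.
Kc = [NO₂]²/[N₂O₄] = (0.4536)²/0.5832 = 0.3528.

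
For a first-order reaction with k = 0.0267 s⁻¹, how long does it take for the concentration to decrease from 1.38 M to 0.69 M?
25.96 s

From ln[A] = ln[A]₀ - k·t: t = ln([A]₀/[A])/k = ln(1.38/0.69)/0.0267 = ln(2.0000)/0.0267 = 0.6931/0.0267 = 25.96 s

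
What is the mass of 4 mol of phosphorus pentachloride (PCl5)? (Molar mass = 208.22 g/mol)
Mass = 4 mol × 208.22 g/mol = 832.9 g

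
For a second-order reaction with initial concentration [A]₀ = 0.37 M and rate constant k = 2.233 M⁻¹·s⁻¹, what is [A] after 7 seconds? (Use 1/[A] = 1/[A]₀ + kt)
0.0545 M

1/[A] = 1/[A]₀ + k·t = 1/0.37 + (2.233)·(7) = 2.7027 + 15.6310 = 18.3337
[A] = 1/18.3337 = 0.0545 M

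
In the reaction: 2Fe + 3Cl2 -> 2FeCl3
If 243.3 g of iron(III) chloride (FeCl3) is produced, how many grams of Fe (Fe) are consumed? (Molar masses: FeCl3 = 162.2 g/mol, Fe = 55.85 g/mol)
Moles of FeCl3 = 243.3 g ÷ 162.2 g/mol = 1.5 mol
Mole ratio: 2 mol Fe / 2 mol FeCl3
Moles of Fe = 1.5 × (2/2) = 1.5 mol
Mass of Fe = 1.5 mol × 55.85 g/mol = 83.78 g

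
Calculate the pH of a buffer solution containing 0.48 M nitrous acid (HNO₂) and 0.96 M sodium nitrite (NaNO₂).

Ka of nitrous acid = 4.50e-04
pH = 3.65

pKa = -log(4.50e-04) = 3.35. pH = pKa + log([A⁻]/[HA]) = 3.35 + log(0.96/0.48)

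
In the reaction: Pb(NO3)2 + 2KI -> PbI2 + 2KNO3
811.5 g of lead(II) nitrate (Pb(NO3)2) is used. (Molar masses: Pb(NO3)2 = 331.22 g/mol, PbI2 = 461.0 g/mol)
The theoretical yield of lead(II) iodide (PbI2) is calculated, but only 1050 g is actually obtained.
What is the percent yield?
Moles of Pb(NO3)2 = 811.5 g ÷ 331.22 g/mol = 2.45003 mol
Mole ratio: 1 mol PbI2 / 1 mol Pb(NO3)2
Moles of PbI2 = 2.45003 × (1/1) = 2.45003 mol
Theoretical yield = 2.45003 mol × 461.0 g/mol = 1129.5 g
Actual yield = 1050 g
Percent yield = (1050 / 1129.5) × 100% = 93.0%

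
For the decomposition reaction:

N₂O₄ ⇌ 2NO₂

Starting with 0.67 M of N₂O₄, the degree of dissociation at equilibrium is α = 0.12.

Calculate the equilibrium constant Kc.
K_c = 0.0439

x = α·[A]₀ = 0.12 × 0.67 = 0.0804 M dissociated.
At eq: [N₂O₄] = 0.67 − 0.0804 = 0.5896 M; [NO₂] = 2x = 0.1608 M.
Kc = [NO₂]²/[N₂O₄] = (0.1608)²/0.5896 = 0.04385.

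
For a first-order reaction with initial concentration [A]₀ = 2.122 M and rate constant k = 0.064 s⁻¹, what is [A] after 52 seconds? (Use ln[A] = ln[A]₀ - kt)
0.0761 M

ln[A] = ln[A]₀ - k·t = ln(2.122) - (0.064)·(52) = 0.7524 - 3.3280 = -2.5756
[A] = e^(-2.5756) = 0.0761 M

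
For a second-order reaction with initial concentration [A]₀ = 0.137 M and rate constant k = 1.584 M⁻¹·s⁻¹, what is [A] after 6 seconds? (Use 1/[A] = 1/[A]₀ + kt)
0.0595 M

1/[A] = 1/[A]₀ + k·t = 1/0.137 + (1.584)·(6) = 7.2993 + 9.5040 = 16.8033
[A] = 1/16.8033 = 0.0595 M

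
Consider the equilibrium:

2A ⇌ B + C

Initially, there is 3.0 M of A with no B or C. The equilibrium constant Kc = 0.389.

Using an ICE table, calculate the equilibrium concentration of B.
[B] = 0.833 M

ICE: [A] = 3.0 − 2x, [B] = [C] = x.
Kc = x²/(3.0 − 2x)² = 0.389 ⇒ √Kc = x/(3.0 − 2x).
x = √0.389·3.0/(1 + 2√0.389) = 0.6237·3.0/2.2474 = 0.83256.
[B] = x = 0.833 M.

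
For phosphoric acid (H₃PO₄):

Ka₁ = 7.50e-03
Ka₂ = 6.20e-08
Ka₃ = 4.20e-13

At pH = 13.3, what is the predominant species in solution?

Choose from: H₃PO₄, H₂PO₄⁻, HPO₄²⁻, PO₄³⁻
PO₄³⁻

pKa1 = 2.12, pKa2 = 7.21, pKa3 = 12.38. Each pKa is the crossover between adjacent species; pH = 13.3 lies in the region where PO₄³⁻ predominates.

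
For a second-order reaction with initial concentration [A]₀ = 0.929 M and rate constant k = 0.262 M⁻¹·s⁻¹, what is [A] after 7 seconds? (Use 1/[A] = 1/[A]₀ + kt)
0.3436 M

1/[A] = 1/[A]₀ + k·t = 1/0.929 + (0.262)·(7) = 1.0764 + 1.8340 = 2.9104
[A] = 1/2.9104 = 0.3436 M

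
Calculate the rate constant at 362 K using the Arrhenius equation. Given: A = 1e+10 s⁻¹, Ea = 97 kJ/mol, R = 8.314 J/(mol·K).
1.01e-04 s⁻¹

k = A·exp(-Ea/(R·T)) = 1e+10·exp(-97000/(8.314·362)) = 1e+10·exp(-32.2295) = 1e+10·1.0067e-14 = 1.01e-04 s⁻¹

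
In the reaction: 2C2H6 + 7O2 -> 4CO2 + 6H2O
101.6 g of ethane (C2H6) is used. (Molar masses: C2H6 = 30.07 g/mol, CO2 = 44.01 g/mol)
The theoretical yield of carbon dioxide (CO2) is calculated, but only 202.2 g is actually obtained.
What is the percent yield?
Moles of C2H6 = 101.6 g ÷ 30.07 g/mol = 3.37878 mol
Mole ratio: 4 mol CO2 / 2 mol C2H6
Moles of CO2 = 3.37878 × (4/2) = 6.75757 mol
Theoretical yield = 6.75757 mol × 44.01 g/mol = 297.4 g
Actual yield = 202.2 g
Percent yield = (202.2 / 297.4) × 100% = 68.0%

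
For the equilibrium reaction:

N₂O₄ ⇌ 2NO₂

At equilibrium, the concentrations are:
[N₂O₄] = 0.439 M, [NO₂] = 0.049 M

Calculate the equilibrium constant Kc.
K_c = 5.47e-03

Kc = ([NO₂]^2) / ([N₂O₄])
   = ((0.049)^2) / ((0.439))
   = 0.002401 / 0.439 = 5.47e-03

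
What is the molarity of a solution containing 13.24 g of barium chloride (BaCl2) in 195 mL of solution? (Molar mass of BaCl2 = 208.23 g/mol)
Moles of BaCl2 = 13.24 g ÷ 208.23 g/mol = 0.0635835 mol
Volume = 195 mL = 0.195 L
Molarity = 0.0635835 mol ÷ 0.195 L = 0.3261 M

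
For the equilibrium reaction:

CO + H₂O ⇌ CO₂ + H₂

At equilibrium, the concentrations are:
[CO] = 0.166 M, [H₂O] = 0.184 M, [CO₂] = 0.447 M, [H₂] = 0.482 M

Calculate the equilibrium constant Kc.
K_c = 7.0539

Kc = ([CO₂] × [H₂]) / ([CO] × [H₂O])
   = ((0.447)·(0.482)) / ((0.166)·(0.184))
   = 0.21545 / 0.030544 = 7.0539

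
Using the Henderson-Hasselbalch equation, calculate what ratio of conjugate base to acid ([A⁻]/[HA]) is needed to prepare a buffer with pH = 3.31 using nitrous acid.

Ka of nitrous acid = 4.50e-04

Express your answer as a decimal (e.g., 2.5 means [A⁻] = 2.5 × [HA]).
[A⁻]/[HA] = 0.919

pKa = −log(4.50e-04) = 3.3468. pH = pKa + log([A⁻]/[HA]). 3.31 = 3.3468 + log(ratio). log(ratio) = 3.31 − 3.3468 = -0.0368. ratio = 10^(-0.0368) = 0.919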